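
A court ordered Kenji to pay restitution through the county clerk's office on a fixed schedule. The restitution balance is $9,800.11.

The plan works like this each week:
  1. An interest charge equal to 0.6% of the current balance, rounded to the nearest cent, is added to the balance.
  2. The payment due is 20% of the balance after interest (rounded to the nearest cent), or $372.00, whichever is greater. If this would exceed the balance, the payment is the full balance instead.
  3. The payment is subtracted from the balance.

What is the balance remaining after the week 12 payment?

$265.12

Week 1: opening $9,800.11; interest $58.80 → $9,858.91; payment $1,971.78; balance $7,887.13
Week 2: opening $7,887.13; interest $47.32 → $7,934.45; payment $1,586.89; balance $6,347.56
Week 3: opening $6,347.56; interest $38.09 → $6,385.65; payment $1,277.13; balance $5,108.52
Week 4: opening $5,108.52; interest $30.65 → $5,139.17; payment $1,027.83; balance $4,111.34
Week 5: opening $4,111.34; interest $24.67 → $4,136.01; payment $827.20; balance $3,308.81
Week 6: opening $3,308.81; interest $19.85 → $3,328.66; payment $665.73; balance $2,662.93
Week 7: opening $2,662.93; interest $15.98 → $2,678.91; payment $535.78; balance $2,143.13
Week 8: opening $2,143.13; interest $12.86 → $2,155.99; payment $431.20; balance $1,724.79
Week 9: opening $1,724.79; interest $10.35 → $1,735.14; payment $372.00; balance $1,363.14
Week 10: opening $1,363.14; interest $8.18 → $1,371.32; payment $372.00; balance $999.32
Week 11: opening $999.32; interest $6.00 → $1,005.32; payment $372.00; balance $633.32
Week 12: opening $633.32; interest $3.80 → $637.12; payment $372.00; balance $265.12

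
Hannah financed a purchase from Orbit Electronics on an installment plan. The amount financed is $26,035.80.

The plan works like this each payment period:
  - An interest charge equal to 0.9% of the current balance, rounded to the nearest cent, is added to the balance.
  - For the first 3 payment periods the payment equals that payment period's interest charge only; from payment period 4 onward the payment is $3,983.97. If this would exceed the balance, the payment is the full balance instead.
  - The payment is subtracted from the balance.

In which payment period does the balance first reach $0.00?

10

# | Opening | Interest | Payment | End bal
1 | $26,035.80 | $234.32 | $234.32 | $26,035.80
2 | $26,035.80 | $234.32 | $234.32 | $26,035.80
3 | $26,035.80 | $234.32 | $234.32 | $26,035.80
4 | $26,035.80 | $234.32 | $3,983.97 | $22,286.15
5 | $22,286.15 | $200.58 | $3,983.97 | $18,502.76
6 | $18,502.76 | $166.52 | $3,983.97 | $14,685.31
7 | $14,685.31 | $132.17 | $3,983.97 | $10,833.51
8 | $10,833.51 | $97.50 | $3,983.97 | $6,947.04
9 | $6,947.04 | $62.52 | $3,983.97 | $3,025.59
10 | $3,025.59 | $27.23 | $3,052.82 | $0.00
Balance reaches $0.00 in payment period 10.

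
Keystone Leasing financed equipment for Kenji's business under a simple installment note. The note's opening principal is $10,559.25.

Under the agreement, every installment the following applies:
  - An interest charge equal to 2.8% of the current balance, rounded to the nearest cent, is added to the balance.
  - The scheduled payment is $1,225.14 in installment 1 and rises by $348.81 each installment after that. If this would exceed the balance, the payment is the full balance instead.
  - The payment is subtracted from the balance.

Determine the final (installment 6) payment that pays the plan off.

# | Opening | Interest | Payment | End bal
1 | $10,559.25 | $295.66 | $1,225.14 | $9,629.77
2 | $9,629.77 | $269.63 | $1,573.95 | $8,325.45
3 | $8,325.45 | $233.11 | $1,922.76 | $6,635.80
4 | $6,635.80 | $185.80 | $2,271.57 | $4,550.03
5 | $4,550.03 | $127.40 | $2,620.38 | $2,057.05
6 | $2,057.05 | $57.60 | $2,114.65 | $0.00

$2,114.65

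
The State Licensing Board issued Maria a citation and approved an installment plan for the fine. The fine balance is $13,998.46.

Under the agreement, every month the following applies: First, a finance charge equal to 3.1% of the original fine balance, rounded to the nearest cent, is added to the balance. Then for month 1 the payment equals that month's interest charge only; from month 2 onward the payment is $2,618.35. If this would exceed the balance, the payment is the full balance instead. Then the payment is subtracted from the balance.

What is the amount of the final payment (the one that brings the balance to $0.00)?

$1,326.01

# | Opening | Interest | Payment | End bal
1 | $13,998.46 | $433.95 | $433.95 | $13,998.46
2 | $13,998.46 | $433.95 | $2,618.35 | $11,814.06
3 | $11,814.06 | $433.95 | $2,618.35 | $9,629.66
4 | $9,629.66 | $433.95 | $2,618.35 | $7,445.26
5 | $7,445.26 | $433.95 | $2,618.35 | $5,260.86
6 | $5,260.86 | $433.95 | $2,618.35 | $3,076.46
7 | $3,076.46 | $433.95 | $2,618.35 | $892.06
8 | $892.06 | $433.95 | $1,326.01 | $0.00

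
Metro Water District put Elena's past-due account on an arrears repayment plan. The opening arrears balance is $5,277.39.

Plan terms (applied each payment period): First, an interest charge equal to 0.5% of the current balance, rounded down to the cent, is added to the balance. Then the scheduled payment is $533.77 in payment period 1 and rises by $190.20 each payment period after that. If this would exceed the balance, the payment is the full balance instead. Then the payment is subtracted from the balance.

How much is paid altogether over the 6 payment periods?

# | Opening | Interest | Payment | End bal
1 | $5,277.39 | $26.38 | $533.77 | $4,770.00
2 | $4,770.00 | $23.85 | $723.97 | $4,069.88
3 | $4,069.88 | $20.34 | $914.17 | $3,176.05
4 | $3,176.05 | $15.88 | $1,104.37 | $2,087.56
5 | $2,087.56 | $10.43 | $1,294.57 | $803.42
6 | $803.42 | $4.01 | $807.43 | $0.00
Total paid: $5,378.28

$5,378.28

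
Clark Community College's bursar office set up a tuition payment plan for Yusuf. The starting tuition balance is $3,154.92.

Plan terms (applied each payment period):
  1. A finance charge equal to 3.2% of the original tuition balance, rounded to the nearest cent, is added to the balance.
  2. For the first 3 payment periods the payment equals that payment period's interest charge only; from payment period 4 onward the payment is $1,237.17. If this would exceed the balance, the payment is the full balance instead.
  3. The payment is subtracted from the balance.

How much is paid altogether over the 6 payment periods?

$3,760.68

Payment period 1: $3,154.92 +$100.96 interest = $3,255.88; pay $100.96 → $3,154.92
Payment period 2: $3,154.92 +$100.96 interest = $3,255.88; pay $100.96 → $3,154.92
Payment period 3: $3,154.92 +$100.96 interest = $3,255.88; pay $100.96 → $3,154.92
Payment period 4: $3,154.92 +$100.96 interest = $3,255.88; pay $1,237.17 → $2,018.71
Payment period 5: $2,018.71 +$100.96 interest = $2,119.67; pay $1,237.17 → $882.50
Payment period 6: $882.50 +$100.96 interest = $983.46; pay $983.46 → $0.00
Total paid: $3,760.68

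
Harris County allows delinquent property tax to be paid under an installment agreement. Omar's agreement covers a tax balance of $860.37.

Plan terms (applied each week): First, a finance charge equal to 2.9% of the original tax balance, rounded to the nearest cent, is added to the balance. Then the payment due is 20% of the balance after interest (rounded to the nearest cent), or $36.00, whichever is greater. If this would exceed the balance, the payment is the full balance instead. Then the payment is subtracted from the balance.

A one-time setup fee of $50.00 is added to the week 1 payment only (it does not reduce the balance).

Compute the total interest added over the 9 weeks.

Week 1: $860.37 +$24.95 interest = $885.32; pay $177.06 (+ $50.00 fee) → $708.26
Week 2: $708.26 +$24.95 interest = $733.21; pay $146.64 → $586.57
Week 3: $586.57 +$24.95 interest = $611.52; pay $122.30 → $489.22
Week 4: $489.22 +$24.95 interest = $514.17; pay $102.83 → $411.34
Week 5: $411.34 +$24.95 interest = $436.29; pay $87.26 → $349.03
Week 6: $349.03 +$24.95 interest = $373.98; pay $74.80 → $299.18
Week 7: $299.18 +$24.95 interest = $324.13; pay $64.83 → $259.30
Week 8: $259.30 +$24.95 interest = $284.25; pay $56.85 → $227.40
Week 9: $227.40 +$24.95 interest = $252.35; pay $50.47 → $201.88
Total interest: $24.95 + $24.95 + $24.95 + $24.95 + $24.95 + $24.95 + $24.95 + $24.95 + $24.95 = $224.55

$224.55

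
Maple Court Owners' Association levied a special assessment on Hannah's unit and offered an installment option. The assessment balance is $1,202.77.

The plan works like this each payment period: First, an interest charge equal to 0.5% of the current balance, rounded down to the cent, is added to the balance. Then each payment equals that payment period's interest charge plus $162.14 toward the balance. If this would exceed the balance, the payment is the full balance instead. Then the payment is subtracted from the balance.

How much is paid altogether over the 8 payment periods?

Payment period 1: $1,202.77 +$6.01 interest = $1,208.78; pay $168.15 → $1,040.63
Payment period 2: $1,040.63 +$5.20 interest = $1,045.83; pay $167.34 → $878.49
Payment period 3: $878.49 +$4.39 interest = $882.88; pay $166.53 → $716.35
Payment period 4: $716.35 +$3.58 interest = $719.93; pay $165.72 → $554.21
Payment period 5: $554.21 +$2.77 interest = $556.98; pay $164.91 → $392.07
Payment period 6: $392.07 +$1.96 interest = $394.03; pay $164.10 → $229.93
Payment period 7: $229.93 +$1.14 interest = $231.07; pay $163.28 → $67.79
Payment period 8: $67.79 +$0.33 interest = $68.12; pay $68.12 → $0.00
Total paid: $1,228.15

$1,228.15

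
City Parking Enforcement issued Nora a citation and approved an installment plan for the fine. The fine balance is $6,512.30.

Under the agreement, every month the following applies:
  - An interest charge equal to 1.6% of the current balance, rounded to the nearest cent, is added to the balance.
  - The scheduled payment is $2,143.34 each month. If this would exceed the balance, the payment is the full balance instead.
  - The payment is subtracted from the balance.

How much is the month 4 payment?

$301.21

Month 1: opening $6,512.30; interest $104.20 → $6,616.50; payment $2,143.34; balance $4,473.16
Month 2: opening $4,473.16; interest $71.57 → $4,544.73; payment $2,143.34; balance $2,401.39
Month 3: opening $2,401.39; interest $38.42 → $2,439.81; payment $2,143.34; balance $296.47
Month 4: opening $296.47; interest $4.74 → $301.21; payment $301.21; balance $0.00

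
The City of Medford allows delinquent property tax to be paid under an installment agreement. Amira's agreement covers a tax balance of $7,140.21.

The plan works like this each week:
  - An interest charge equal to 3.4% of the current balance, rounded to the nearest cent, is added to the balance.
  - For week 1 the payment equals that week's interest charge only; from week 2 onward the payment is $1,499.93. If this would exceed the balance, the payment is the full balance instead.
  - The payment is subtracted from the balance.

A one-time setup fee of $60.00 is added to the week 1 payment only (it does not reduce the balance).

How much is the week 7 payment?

$426.19

Week 1: opening $7,140.21; interest $242.77 → $7,382.98; payment $242.77 (+ $60.00 fee); balance $7,140.21
Week 2: opening $7,140.21; interest $242.77 → $7,382.98; payment $1,499.93; balance $5,883.05
Week 3: opening $5,883.05; interest $200.02 → $6,083.07; payment $1,499.93; balance $4,583.14
Week 4: opening $4,583.14; interest $155.83 → $4,738.97; payment $1,499.93; balance $3,239.04
Week 5: opening $3,239.04; interest $110.13 → $3,349.17; payment $1,499.93; balance $1,849.24
Week 6: opening $1,849.24; interest $62.87 → $1,912.11; payment $1,499.93; balance $412.18
Week 7: opening $412.18; interest $14.01 → $426.19; payment $426.19; balance $0.00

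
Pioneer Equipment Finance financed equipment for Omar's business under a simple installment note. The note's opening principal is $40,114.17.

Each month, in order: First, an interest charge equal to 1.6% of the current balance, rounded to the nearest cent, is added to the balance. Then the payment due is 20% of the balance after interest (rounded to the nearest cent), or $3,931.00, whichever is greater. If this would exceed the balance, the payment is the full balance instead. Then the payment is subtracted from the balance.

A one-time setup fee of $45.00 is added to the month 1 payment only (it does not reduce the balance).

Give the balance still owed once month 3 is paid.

Month 1: $40,114.17 +$641.83 interest = $40,756.00; pay $8,151.20 (+ $45.00 fee) → $32,604.80
Month 2: $32,604.80 +$521.68 interest = $33,126.48; pay $6,625.30 → $26,501.18
Month 3: $26,501.18 +$424.02 interest = $26,925.20; pay $5,385.04 → $21,540.16

$21,540.16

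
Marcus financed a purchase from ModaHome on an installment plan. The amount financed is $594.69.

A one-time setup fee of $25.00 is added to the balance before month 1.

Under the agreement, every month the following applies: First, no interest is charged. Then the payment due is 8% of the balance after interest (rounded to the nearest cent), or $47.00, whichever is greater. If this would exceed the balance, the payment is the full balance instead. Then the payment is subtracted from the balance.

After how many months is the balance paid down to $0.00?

# | Opening | Payment | End bal
1 | $619.69 | $49.58 | $570.11
2 | $570.11 | $47.00 | $523.11
3 | $523.11 | $47.00 | $476.11
4 | $476.11 | $47.00 | $429.11
5 | $429.11 | $47.00 | $382.11
6 | $382.11 | $47.00 | $335.11
7 | $335.11 | $47.00 | $288.11
8 | $288.11 | $47.00 | $241.11
9 | $241.11 | $47.00 | $194.11
10 | $194.11 | $47.00 | $147.11
11 | $147.11 | $47.00 | $100.11
12 | $100.11 | $47.00 | $53.11
13 | $53.11 | $47.00 | $6.11
14 | $6.11 | $6.11 | $0.00
Balance reaches $0.00 in month 14.

14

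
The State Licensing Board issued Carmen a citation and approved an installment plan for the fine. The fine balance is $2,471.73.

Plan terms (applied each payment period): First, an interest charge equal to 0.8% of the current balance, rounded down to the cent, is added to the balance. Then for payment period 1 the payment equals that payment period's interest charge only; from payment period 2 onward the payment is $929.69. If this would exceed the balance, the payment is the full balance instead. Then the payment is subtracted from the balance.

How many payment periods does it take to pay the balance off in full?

# | Opening | Interest | Payment | End bal
1 | $2,471.73 | $19.77 | $19.77 | $2,471.73
2 | $2,471.73 | $19.77 | $929.69 | $1,561.81
3 | $1,561.81 | $12.49 | $929.69 | $644.61
4 | $644.61 | $5.15 | $649.76 | $0.00
Balance reaches $0.00 in payment period 4.

4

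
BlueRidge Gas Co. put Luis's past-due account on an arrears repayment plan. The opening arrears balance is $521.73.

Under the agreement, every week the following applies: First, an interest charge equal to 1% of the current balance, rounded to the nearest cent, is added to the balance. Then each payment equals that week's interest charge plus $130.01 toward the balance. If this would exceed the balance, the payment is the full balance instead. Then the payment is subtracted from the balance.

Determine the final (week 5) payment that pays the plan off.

Week 1: $521.73 +$5.22 interest = $526.95; pay $135.23 → $391.72
Week 2: $391.72 +$3.92 interest = $395.64; pay $133.93 → $261.71
Week 3: $261.71 +$2.62 interest = $264.33; pay $132.63 → $131.70
Week 4: $131.70 +$1.32 interest = $133.02; pay $131.33 → $1.69
Week 5: $1.69 +$0.02 interest = $1.71; pay $1.71 → $0.00

$1.71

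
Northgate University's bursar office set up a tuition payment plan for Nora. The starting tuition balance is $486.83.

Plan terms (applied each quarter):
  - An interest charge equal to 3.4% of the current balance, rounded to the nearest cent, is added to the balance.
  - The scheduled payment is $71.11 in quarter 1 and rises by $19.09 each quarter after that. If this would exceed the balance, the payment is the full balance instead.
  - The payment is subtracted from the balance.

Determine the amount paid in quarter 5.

$144.82

Quarter 1: $486.83 +$16.55 interest = $503.38; pay $71.11 → $432.27
Quarter 2: $432.27 +$14.70 interest = $446.97; pay $90.20 → $356.77
Quarter 3: $356.77 +$12.13 interest = $368.90; pay $109.29 → $259.61
Quarter 4: $259.61 +$8.83 interest = $268.44; pay $128.38 → $140.06
Quarter 5: $140.06 +$4.76 interest = $144.82; pay $144.82 → $0.00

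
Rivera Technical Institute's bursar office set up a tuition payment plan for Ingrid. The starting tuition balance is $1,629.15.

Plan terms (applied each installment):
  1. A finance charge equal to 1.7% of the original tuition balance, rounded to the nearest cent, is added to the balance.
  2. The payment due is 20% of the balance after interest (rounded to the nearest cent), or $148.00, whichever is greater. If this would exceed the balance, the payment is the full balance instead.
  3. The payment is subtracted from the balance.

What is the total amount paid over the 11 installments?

Installment 1: $1,629.15 +$27.70 interest = $1,656.85; pay $331.37 → $1,325.48
Installment 2: $1,325.48 +$27.70 interest = $1,353.18; pay $270.64 → $1,082.54
Installment 3: $1,082.54 +$27.70 interest = $1,110.24; pay $222.05 → $888.19
Installment 4: $888.19 +$27.70 interest = $915.89; pay $183.18 → $732.71
Installment 5: $732.71 +$27.70 interest = $760.41; pay $152.08 → $608.33
Installment 6: $608.33 +$27.70 interest = $636.03; pay $148.00 → $488.03
Installment 7: $488.03 +$27.70 interest = $515.73; pay $148.00 → $367.73
Installment 8: $367.73 +$27.70 interest = $395.43; pay $148.00 → $247.43
Installment 9: $247.43 +$27.70 interest = $275.13; pay $148.00 → $127.13
Installment 10: $127.13 +$27.70 interest = $154.83; pay $148.00 → $6.83
Installment 11: $6.83 +$27.70 interest = $34.53; pay $34.53 → $0.00
Total paid: $1,933.85

$1,933.85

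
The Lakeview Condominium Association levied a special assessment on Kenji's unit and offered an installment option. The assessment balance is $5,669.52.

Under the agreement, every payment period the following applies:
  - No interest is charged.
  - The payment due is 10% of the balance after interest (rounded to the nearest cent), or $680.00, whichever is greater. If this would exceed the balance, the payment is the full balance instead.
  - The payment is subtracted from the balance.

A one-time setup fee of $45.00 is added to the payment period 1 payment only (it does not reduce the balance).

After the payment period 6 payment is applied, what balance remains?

$1,589.52

Payment period 1: $5,669.52 − $680.00 (+ $45.00 fee) → $4,989.52
Payment period 2: $4,989.52 − $680.00 → $4,309.52
Payment period 3: $4,309.52 − $680.00 → $3,629.52
Payment period 4: $3,629.52 − $680.00 → $2,949.52
Payment period 5: $2,949.52 − $680.00 → $2,269.52
Payment period 6: $2,269.52 − $680.00 → $1,589.52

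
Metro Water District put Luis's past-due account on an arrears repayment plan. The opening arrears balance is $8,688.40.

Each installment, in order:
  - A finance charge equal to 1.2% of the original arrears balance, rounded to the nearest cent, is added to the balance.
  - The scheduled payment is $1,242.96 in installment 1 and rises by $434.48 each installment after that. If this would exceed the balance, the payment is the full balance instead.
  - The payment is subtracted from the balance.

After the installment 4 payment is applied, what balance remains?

$1,526.72

Installment 1: opening $8,688.40; interest $104.26 → $8,792.66; payment $1,242.96; balance $7,549.70
Installment 2: opening $7,549.70; interest $104.26 → $7,653.96; payment $1,677.44; balance $5,976.52
Installment 3: opening $5,976.52; interest $104.26 → $6,080.78; payment $2,111.92; balance $3,968.86
Installment 4: opening $3,968.86; interest $104.26 → $4,073.12; payment $2,546.40; balance $1,526.72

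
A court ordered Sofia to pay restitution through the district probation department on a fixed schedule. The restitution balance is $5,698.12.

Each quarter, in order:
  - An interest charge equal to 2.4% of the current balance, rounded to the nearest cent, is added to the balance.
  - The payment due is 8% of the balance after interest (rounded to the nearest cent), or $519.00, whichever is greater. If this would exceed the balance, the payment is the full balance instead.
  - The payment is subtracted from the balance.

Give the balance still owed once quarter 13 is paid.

$0.00

Quarter 1: opening $5,698.12; interest $136.75 → $5,834.87; payment $519.00; balance $5,315.87
Quarter 2: opening $5,315.87; interest $127.58 → $5,443.45; payment $519.00; balance $4,924.45
Quarter 3: opening $4,924.45; interest $118.19 → $5,042.64; payment $519.00; balance $4,523.64
Quarter 4: opening $4,523.64; interest $108.57 → $4,632.21; payment $519.00; balance $4,113.21
Quarter 5: opening $4,113.21; interest $98.72 → $4,211.93; payment $519.00; balance $3,692.93
Quarter 6: opening $3,692.93; interest $88.63 → $3,781.56; payment $519.00; balance $3,262.56
Quarter 7: opening $3,262.56; interest $78.30 → $3,340.86; payment $519.00; balance $2,821.86
Quarter 8: opening $2,821.86; interest $67.72 → $2,889.58; payment $519.00; balance $2,370.58
Quarter 9: opening $2,370.58; interest $56.89 → $2,427.47; payment $519.00; balance $1,908.47
Quarter 10: opening $1,908.47; interest $45.80 → $1,954.27; payment $519.00; balance $1,435.27
Quarter 11: opening $1,435.27; interest $34.45 → $1,469.72; payment $519.00; balance $950.72
Quarter 12: opening $950.72; interest $22.82 → $973.54; payment $519.00; balance $454.54
Quarter 13: opening $454.54; interest $10.91 → $465.45; payment $465.45; balance $0.00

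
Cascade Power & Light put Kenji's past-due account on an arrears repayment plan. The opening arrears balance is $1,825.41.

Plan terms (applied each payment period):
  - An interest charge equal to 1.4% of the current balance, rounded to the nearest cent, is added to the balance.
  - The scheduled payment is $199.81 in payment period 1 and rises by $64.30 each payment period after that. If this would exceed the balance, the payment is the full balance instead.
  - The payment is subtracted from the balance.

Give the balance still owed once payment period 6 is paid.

Payment period 1: opening $1,825.41; interest $25.56 → $1,850.97; payment $199.81; balance $1,651.16
Payment period 2: opening $1,651.16; interest $23.12 → $1,674.28; payment $264.11; balance $1,410.17
Payment period 3: opening $1,410.17; interest $19.74 → $1,429.91; payment $328.41; balance $1,101.50
Payment period 4: opening $1,101.50; interest $15.42 → $1,116.92; payment $392.71; balance $724.21
Payment period 5: opening $724.21; interest $10.14 → $734.35; payment $457.01; balance $277.34
Payment period 6: opening $277.34; interest $3.88 → $281.22; payment $281.22; balance $0.00

$0.00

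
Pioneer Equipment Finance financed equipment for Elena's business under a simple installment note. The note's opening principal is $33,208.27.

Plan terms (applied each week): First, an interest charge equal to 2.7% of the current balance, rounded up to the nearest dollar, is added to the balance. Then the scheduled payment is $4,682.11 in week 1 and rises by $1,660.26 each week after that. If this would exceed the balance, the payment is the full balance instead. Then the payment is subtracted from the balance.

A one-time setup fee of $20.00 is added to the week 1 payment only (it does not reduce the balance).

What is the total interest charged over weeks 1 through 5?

$2,981.00

Week 1: opening $33,208.27; interest $897.00 → $34,105.27; payment $4,682.11 (+ $20.00 fee); balance $29,423.16
Week 2: opening $29,423.16; interest $795.00 → $30,218.16; payment $6,342.37; balance $23,875.79
Week 3: opening $23,875.79; interest $645.00 → $24,520.79; payment $8,002.63; balance $16,518.16
Week 4: opening $16,518.16; interest $446.00 → $16,964.16; payment $9,662.89; balance $7,301.27
Week 5: opening $7,301.27; interest $198.00 → $7,499.27; payment $7,499.27; balance $0.00
Total interest: $897.00 + $795.00 + $645.00 + $446.00 + $198.00 = $2,981.00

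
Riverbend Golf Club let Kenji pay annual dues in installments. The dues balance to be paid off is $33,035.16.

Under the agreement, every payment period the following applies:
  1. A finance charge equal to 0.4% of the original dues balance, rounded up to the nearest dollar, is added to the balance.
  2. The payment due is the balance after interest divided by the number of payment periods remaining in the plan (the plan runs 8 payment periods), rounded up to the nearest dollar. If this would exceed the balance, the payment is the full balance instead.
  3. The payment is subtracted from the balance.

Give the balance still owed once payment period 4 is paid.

Payment period 1: opening $33,035.16; interest $133.00 → $33,168.16; payment $4,147.00; balance $29,021.16
Payment period 2: opening $29,021.16; interest $133.00 → $29,154.16; payment $4,165.00; balance $24,989.16
Payment period 3: opening $24,989.16; interest $133.00 → $25,122.16; payment $4,188.00; balance $20,934.16
Payment period 4: opening $20,934.16; interest $133.00 → $21,067.16; payment $4,214.00; balance $16,853.16

$16,853.16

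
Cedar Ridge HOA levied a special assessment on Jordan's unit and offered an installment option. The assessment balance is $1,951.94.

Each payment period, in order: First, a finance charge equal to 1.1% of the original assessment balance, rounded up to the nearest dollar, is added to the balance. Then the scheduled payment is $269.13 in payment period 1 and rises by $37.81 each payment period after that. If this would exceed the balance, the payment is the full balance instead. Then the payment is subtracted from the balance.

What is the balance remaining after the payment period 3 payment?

Payment period 1: $1,951.94 +$22.00 interest = $1,973.94; pay $269.13 → $1,704.81
Payment period 2: $1,704.81 +$22.00 interest = $1,726.81; pay $306.94 → $1,419.87
Payment period 3: $1,419.87 +$22.00 interest = $1,441.87; pay $344.75 → $1,097.12

$1,097.12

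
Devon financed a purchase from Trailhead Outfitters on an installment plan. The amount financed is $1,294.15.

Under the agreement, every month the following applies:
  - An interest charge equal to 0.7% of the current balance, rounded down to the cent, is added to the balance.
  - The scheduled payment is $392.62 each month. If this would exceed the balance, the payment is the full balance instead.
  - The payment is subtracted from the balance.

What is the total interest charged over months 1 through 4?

# | Opening | Interest | Payment | End bal
1 | $1,294.15 | $9.05 | $392.62 | $910.58
2 | $910.58 | $6.37 | $392.62 | $524.33
3 | $524.33 | $3.67 | $392.62 | $135.38
4 | $135.38 | $0.94 | $136.32 | $0.00
Total interest: $9.05 + $6.37 + $3.67 + $0.94 = $20.03

$20.03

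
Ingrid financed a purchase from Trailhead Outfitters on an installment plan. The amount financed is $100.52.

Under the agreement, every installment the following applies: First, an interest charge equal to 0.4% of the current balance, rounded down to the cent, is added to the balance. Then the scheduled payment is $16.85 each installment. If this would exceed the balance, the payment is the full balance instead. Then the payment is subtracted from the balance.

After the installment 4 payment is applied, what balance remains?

# | Opening | Interest | Payment | End bal
1 | $100.52 | $0.40 | $16.85 | $84.07
2 | $84.07 | $0.33 | $16.85 | $67.55
3 | $67.55 | $0.27 | $16.85 | $50.97
4 | $50.97 | $0.20 | $16.85 | $34.32

$34.32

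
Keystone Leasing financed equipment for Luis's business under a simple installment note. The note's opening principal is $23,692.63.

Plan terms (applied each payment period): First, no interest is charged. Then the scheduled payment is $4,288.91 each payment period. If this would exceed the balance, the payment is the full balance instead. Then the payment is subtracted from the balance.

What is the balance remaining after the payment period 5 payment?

$2,248.08

Payment period 1: $23,692.63 − $4,288.91 → $19,403.72
Payment period 2: $19,403.72 − $4,288.91 → $15,114.81
Payment period 3: $15,114.81 − $4,288.91 → $10,825.90
Payment period 4: $10,825.90 − $4,288.91 → $6,536.99
Payment period 5: $6,536.99 − $4,288.91 → $2,248.08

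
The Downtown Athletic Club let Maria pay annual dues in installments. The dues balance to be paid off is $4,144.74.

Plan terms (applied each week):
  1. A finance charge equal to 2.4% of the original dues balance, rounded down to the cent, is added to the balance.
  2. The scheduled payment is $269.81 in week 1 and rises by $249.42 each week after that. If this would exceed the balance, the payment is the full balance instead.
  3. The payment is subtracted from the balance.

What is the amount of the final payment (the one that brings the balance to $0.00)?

Week 1: $4,144.74 +$99.47 interest = $4,244.21; pay $269.81 → $3,974.40
Week 2: $3,974.40 +$99.47 interest = $4,073.87; pay $519.23 → $3,554.64
Week 3: $3,554.64 +$99.47 interest = $3,654.11; pay $768.65 → $2,885.46
Week 4: $2,885.46 +$99.47 interest = $2,984.93; pay $1,018.07 → $1,966.86
Week 5: $1,966.86 +$99.47 interest = $2,066.33; pay $1,267.49 → $798.84
Week 6: $798.84 +$99.47 interest = $898.31; pay $898.31 → $0.00

$898.31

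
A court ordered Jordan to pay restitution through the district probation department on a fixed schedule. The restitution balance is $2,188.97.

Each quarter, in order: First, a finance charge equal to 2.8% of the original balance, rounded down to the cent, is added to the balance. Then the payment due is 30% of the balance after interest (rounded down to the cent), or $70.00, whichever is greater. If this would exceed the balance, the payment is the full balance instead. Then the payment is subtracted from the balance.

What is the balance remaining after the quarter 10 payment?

$200.82

Quarter 1: opening $2,188.97; interest $61.29 → $2,250.26; payment $675.07; balance $1,575.19
Quarter 2: opening $1,575.19; interest $61.29 → $1,636.48; payment $490.94; balance $1,145.54
Quarter 3: opening $1,145.54; interest $61.29 → $1,206.83; payment $362.04; balance $844.79
Quarter 4: opening $844.79; interest $61.29 → $906.08; payment $271.82; balance $634.26
Quarter 5: opening $634.26; interest $61.29 → $695.55; payment $208.66; balance $486.89
Quarter 6: opening $486.89; interest $61.29 → $548.18; payment $164.45; balance $383.73
Quarter 7: opening $383.73; interest $61.29 → $445.02; payment $133.50; balance $311.52
Quarter 8: opening $311.52; interest $61.29 → $372.81; payment $111.84; balance $260.97
Quarter 9: opening $260.97; interest $61.29 → $322.26; payment $96.67; balance $225.59
Quarter 10: opening $225.59; interest $61.29 → $286.88; payment $86.06; balance $200.82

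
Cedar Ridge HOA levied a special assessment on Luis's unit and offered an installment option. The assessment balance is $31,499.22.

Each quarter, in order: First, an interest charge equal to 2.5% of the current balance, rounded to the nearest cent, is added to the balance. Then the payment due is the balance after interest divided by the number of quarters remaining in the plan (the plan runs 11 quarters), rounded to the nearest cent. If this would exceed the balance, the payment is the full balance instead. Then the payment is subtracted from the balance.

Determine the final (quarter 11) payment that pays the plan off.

# | Opening | Interest | Payment | End bal
1 | $31,499.22 | $787.48 | $2,935.15 | $29,351.55
2 | $29,351.55 | $733.79 | $3,008.53 | $27,076.81
3 | $27,076.81 | $676.92 | $3,083.75 | $24,669.98
4 | $24,669.98 | $616.75 | $3,160.84 | $22,125.89
5 | $22,125.89 | $553.15 | $3,239.86 | $19,439.18
6 | $19,439.18 | $485.98 | $3,320.86 | $16,604.30
7 | $16,604.30 | $415.11 | $3,403.88 | $13,615.53
8 | $13,615.53 | $340.39 | $3,488.98 | $10,466.94
9 | $10,466.94 | $261.67 | $3,576.20 | $7,152.41
10 | $7,152.41 | $178.81 | $3,665.61 | $3,665.61
11 | $3,665.61 | $91.64 | $3,757.25 | $0.00

$3,757.25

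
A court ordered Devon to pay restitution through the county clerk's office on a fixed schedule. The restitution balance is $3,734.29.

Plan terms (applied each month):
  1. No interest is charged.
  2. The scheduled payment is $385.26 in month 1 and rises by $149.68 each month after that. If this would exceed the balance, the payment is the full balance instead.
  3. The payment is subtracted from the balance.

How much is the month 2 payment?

Month 1: opening $3,734.29; payment $385.26; balance $3,349.03
Month 2: opening $3,349.03; payment $534.94; balance $2,814.09

$534.94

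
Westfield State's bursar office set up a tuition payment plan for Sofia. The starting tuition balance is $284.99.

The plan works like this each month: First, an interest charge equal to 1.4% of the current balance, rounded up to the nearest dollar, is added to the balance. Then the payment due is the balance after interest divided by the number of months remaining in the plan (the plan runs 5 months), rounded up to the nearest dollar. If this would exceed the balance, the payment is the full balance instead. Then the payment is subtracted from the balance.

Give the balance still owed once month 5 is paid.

$0.00

# | Opening | Interest | Payment | End bal
1 | $284.99 | $4.00 | $58.00 | $230.99
2 | $230.99 | $4.00 | $59.00 | $175.99
3 | $175.99 | $3.00 | $60.00 | $118.99
4 | $118.99 | $2.00 | $61.00 | $59.99
5 | $59.99 | $1.00 | $60.99 | $0.00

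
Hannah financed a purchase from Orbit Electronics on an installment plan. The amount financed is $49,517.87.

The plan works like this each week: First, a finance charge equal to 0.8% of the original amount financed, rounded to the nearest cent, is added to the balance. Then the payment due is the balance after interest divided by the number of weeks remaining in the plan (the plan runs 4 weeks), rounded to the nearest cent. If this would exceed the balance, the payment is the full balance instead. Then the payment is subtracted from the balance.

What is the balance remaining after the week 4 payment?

Week 1: $49,517.87 +$396.14 interest = $49,914.01; pay $12,478.50 → $37,435.51
Week 2: $37,435.51 +$396.14 interest = $37,831.65; pay $12,610.55 → $25,221.10
Week 3: $25,221.10 +$396.14 interest = $25,617.24; pay $12,808.62 → $12,808.62
Week 4: $12,808.62 +$396.14 interest = $13,204.76; pay $13,204.76 → $0.00

$0.00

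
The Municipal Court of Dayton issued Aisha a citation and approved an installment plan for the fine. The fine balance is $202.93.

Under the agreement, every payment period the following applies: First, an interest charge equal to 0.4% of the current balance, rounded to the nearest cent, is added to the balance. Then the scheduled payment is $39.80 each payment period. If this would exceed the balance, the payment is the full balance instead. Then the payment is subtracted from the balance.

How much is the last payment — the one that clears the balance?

$6.45

Payment period 1: $202.93 +$0.81 interest = $203.74; pay $39.80 → $163.94
Payment period 2: $163.94 +$0.66 interest = $164.60; pay $39.80 → $124.80
Payment period 3: $124.80 +$0.50 interest = $125.30; pay $39.80 → $85.50
Payment period 4: $85.50 +$0.34 interest = $85.84; pay $39.80 → $46.04
Payment period 5: $46.04 +$0.18 interest = $46.22; pay $39.80 → $6.42
Payment period 6: $6.42 +$0.03 interest = $6.45; pay $6.45 → $0.00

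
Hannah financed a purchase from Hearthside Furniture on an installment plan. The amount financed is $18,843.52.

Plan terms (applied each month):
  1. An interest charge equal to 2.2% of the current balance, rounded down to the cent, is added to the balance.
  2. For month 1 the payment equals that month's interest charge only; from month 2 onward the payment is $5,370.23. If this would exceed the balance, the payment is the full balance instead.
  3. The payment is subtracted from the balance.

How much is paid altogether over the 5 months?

# | Opening | Interest | Payment | End bal
1 | $18,843.52 | $414.55 | $414.55 | $18,843.52
2 | $18,843.52 | $414.55 | $5,370.23 | $13,887.84
3 | $13,887.84 | $305.53 | $5,370.23 | $8,823.14
4 | $8,823.14 | $194.10 | $5,370.23 | $3,647.01
5 | $3,647.01 | $80.23 | $3,727.24 | $0.00
Total paid: $20,252.48

$20,252.48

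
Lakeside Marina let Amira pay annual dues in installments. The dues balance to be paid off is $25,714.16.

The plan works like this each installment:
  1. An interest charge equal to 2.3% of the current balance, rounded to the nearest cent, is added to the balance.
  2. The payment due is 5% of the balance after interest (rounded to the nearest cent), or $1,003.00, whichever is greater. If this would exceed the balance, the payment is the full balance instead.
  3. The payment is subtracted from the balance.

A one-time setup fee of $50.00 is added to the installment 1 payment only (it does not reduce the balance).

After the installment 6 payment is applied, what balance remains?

$21,665.46

Installment 1: $25,714.16 +$591.43 interest = $26,305.59; pay $1,315.28 (+ $50.00 fee) → $24,990.31
Installment 2: $24,990.31 +$574.78 interest = $25,565.09; pay $1,278.25 → $24,286.84
Installment 3: $24,286.84 +$558.60 interest = $24,845.44; pay $1,242.27 → $23,603.17
Installment 4: $23,603.17 +$542.87 interest = $24,146.04; pay $1,207.30 → $22,938.74
Installment 5: $22,938.74 +$527.59 interest = $23,466.33; pay $1,173.32 → $22,293.01
Installment 6: $22,293.01 +$512.74 interest = $22,805.75; pay $1,140.29 → $21,665.46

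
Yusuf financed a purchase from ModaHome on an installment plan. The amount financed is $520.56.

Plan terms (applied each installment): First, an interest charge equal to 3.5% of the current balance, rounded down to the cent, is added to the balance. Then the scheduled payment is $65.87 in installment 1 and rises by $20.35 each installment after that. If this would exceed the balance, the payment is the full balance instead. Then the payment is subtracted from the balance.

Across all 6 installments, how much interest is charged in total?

$68.44

Installment 1: opening $520.56; interest $18.21 → $538.77; payment $65.87; balance $472.90
Installment 2: opening $472.90; interest $16.55 → $489.45; payment $86.22; balance $403.23
Installment 3: opening $403.23; interest $14.11 → $417.34; payment $106.57; balance $310.77
Installment 4: opening $310.77; interest $10.87 → $321.64; payment $126.92; balance $194.72
Installment 5: opening $194.72; interest $6.81 → $201.53; payment $147.27; balance $54.26
Installment 6: opening $54.26; interest $1.89 → $56.15; payment $56.15; balance $0.00
Total interest: $18.21 + $16.55 + $14.11 + $10.87 + $6.81 + $1.89 = $68.44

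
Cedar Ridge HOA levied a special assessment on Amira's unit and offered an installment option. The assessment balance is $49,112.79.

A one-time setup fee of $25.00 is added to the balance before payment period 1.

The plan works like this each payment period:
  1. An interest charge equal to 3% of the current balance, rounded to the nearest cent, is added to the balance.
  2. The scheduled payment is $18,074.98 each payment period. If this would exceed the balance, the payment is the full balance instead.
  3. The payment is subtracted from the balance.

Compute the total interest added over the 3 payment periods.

Payment period 1: $49,137.79 +$1,474.13 interest = $50,611.92; pay $18,074.98 → $32,536.94
Payment period 2: $32,536.94 +$976.11 interest = $33,513.05; pay $18,074.98 → $15,438.07
Payment period 3: $15,438.07 +$463.14 interest = $15,901.21; pay $15,901.21 → $0.00
Total interest: $1,474.13 + $976.11 + $463.14 = $2,913.38

$2,913.38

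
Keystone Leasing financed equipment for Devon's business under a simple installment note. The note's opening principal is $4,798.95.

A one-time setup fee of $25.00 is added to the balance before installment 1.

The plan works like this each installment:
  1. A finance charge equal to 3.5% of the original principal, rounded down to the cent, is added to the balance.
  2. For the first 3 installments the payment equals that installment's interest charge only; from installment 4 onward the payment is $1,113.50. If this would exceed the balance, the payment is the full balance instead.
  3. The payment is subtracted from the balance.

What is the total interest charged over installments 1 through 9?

$1,511.64

Installment 1: opening $4,823.95; interest $167.96 → $4,991.91; payment $167.96; balance $4,823.95
Installment 2: opening $4,823.95; interest $167.96 → $4,991.91; payment $167.96; balance $4,823.95
Installment 3: opening $4,823.95; interest $167.96 → $4,991.91; payment $167.96; balance $4,823.95
Installment 4: opening $4,823.95; interest $167.96 → $4,991.91; payment $1,113.50; balance $3,878.41
Installment 5: opening $3,878.41; interest $167.96 → $4,046.37; payment $1,113.50; balance $2,932.87
Installment 6: opening $2,932.87; interest $167.96 → $3,100.83; payment $1,113.50; balance $1,987.33
Installment 7: opening $1,987.33; interest $167.96 → $2,155.29; payment $1,113.50; balance $1,041.79
Installment 8: opening $1,041.79; interest $167.96 → $1,209.75; payment $1,113.50; balance $96.25
Installment 9: opening $96.25; interest $167.96 → $264.21; payment $264.21; balance $0.00
Total interest: $167.96 + $167.96 + $167.96 + $167.96 + $167.96 + $167.96 + $167.96 + $167.96 + $167.96 = $1,511.64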